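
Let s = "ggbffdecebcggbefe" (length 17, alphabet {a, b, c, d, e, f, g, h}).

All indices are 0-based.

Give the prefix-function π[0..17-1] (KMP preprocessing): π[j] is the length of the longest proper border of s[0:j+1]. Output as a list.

π[0] = 0
j=1 s[j]='g': π[1]=1 (border 'g')
j=2 s[j]='b': k: 1→0; π[2]=0 (border '')
j=3 s[j]='f': π[3]=0 (border '')
j=4 s[j]='f': π[4]=0 (border '')
j=5 s[j]='d': π[5]=0 (border '')
j=6 s[j]='e': π[6]=0 (border '')
j=7 s[j]='c': π[7]=0 (border '')
j=8 s[j]='e': π[8]=0 (border '')
j=9 s[j]='b': π[9]=0 (border '')
j=10 s[j]='c': π[10]=0 (border '')
j=11 s[j]='g': π[11]=1 (border 'g')
j=12 s[j]='g': π[12]=2 (border 'gg')
j=13 s[j]='b': π[13]=3 (border 'ggb')
j=14 s[j]='e': k: 3→0; π[14]=0 (border '')
j=15 s[j]='f': π[15]=0 (border '')
j=16 s[j]='e': π[16]=0 (border '')

[0, 1, 0, 0, 0, 0, 0, 0, 0, 0, 0, 1, 2, 3, 0, 0, 0]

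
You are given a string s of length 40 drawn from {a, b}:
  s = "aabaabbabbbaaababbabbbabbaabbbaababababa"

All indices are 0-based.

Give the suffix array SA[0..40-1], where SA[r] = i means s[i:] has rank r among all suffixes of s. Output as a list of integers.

rank | idx | suffix
   0 |  39 | a
   1 |  11 | aaababbabbbabbaabbbaababababa
   2 |   0 | aabaabbabbbaaababbabbbabbaabbbaababababa
   3 |  30 | aababababa
   4 |  12 | aababbabbbabbaabbbaababababa
   5 |   3 | aabbabbbaaababbabbbabbaabbbaababababa
   6 |  25 | aabbbaababababa
   7 |  37 | aba
   8 |   1 | abaabbabbbaaababbabbbabbaabbbaababababa
   9 |  35 | ababa
  10 |  33 | abababa
  11 |  31 | ababababa
  12 |  13 | ababbabbbabbaabbbaababababa
  13 |  22 | abbaabbbaababababa
  14 |   4 | abbabbbaaababbabbbabbaabbbaababababa
  15 |  15 | abbabbbabbaabbbaababababa
  16 |   7 | abbbaaababbabbbabbaabbbaababababa
  17 |  26 | abbbaababababa
  18 |  18 | abbbabbaabbbaababababa
  19 |  38 | ba
  20 |  10 | baaababbabbbabbaabbbaababababa
  21 |  29 | baababababa
  22 |   2 | baabbabbbaaababbabbbabbaabbbaababababa
  23 |  24 | baabbbaababababa
  24 |  36 | baba
  25 |  34 | bababa
  26 |  32 | babababa
  27 |  21 | babbaabbbaababababa
  28 |  14 | babbabbbabbaabbbaababababa
  29 |   6 | babbbaaababbabbbabbaabbbaababababa
  30 |  17 | babbbabbaabbbaababababa
  31 |   9 | bbaaababbabbbabbaabbbaababababa
  32 |  28 | bbaababababa
  33 |  23 | bbaabbbaababababa
  34 |  20 | bbabbaabbbaababababa
  35 |   5 | bbabbbaaababbabbbabbaabbbaababababa
  36 |  16 | bbabbbabbaabbbaababababa
  37 |   8 | bbbaaababbabbbabbaabbbaababababa
  38 |  27 | bbbaababababa
  39 |  19 | bbbabbaabbbaababababa

[39, 11, 0, 30, 12, 3, 25, 37, 1, 35, 33, 31, 13, 22, 4, 15, 7, 26, 18, 38, 10, 29, 2, 24, 36, 34, 32, 21, 14, 6, 17, 9, 28, 23, 20, 5, 16, 8, 27, 19]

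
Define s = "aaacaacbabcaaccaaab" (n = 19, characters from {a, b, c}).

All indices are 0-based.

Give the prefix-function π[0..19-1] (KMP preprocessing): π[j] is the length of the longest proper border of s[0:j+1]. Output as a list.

π[0] = 0
j=1 s[j]='a': π[1]=1 (border 'a')
j=2 s[j]='a': π[2]=2 (border 'aa')
j=3 s[j]='c': k: 2→1→0; π[3]=0 (border '')
j=4 s[j]='a': π[4]=1 (border 'a')
j=5 s[j]='a': π[5]=2 (border 'aa')
j=6 s[j]='c': k: 2→1→0; π[6]=0 (border '')
j=7 s[j]='b': π[7]=0 (border '')
j=8 s[j]='a': π[8]=1 (border 'a')
j=9 s[j]='b': k: 1→0; π[9]=0 (border '')
j=10 s[j]='c': π[10]=0 (border '')
j=11 s[j]='a': π[11]=1 (border 'a')
j=12 s[j]='a': π[12]=2 (border 'aa')
j=13 s[j]='c': k: 2→1→0; π[13]=0 (border '')
j=14 s[j]='c': π[14]=0 (border '')
j=15 s[j]='a': π[15]=1 (border 'a')
j=16 s[j]='a': π[16]=2 (border 'aa')
j=17 s[j]='a': π[17]=3 (border 'aaa')
j=18 s[j]='b': k: 3→2→1→0; π[18]=0 (border '')

[0, 1, 2, 0, 1, 2, 0, 0, 1, 0, 0, 1, 2, 0, 0, 1, 2, 3, 0]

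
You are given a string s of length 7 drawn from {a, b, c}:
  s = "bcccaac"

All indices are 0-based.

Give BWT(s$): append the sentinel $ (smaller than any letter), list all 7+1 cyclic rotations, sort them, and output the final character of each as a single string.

cca$accb

rank  rotation  last
    0  $bcccaac  c
    1  aac$bccc  c
    2  ac$bccca  a
    3  bcccaac$  $
    4  c$bcccaa  a
    5  caac$bcc  c
    6  ccaac$bc  c
    7  cccaac$b  b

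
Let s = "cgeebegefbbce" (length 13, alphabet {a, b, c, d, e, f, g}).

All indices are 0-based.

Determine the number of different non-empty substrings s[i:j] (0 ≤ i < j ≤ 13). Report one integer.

sorted suffixes:
  #0 SA[0]=9  'bbce'
  #1 SA[1]=10  'bce'
  #2 SA[2]=4  'begefbbce'
  #3 SA[3]=11  'ce'
  #4 SA[4]=0  'cgeebegefbbce'
  #5 SA[5]=12  'e'
  #6 SA[6]=3  'ebegefbbce'
  #7 SA[7]=2  'eebegefbbce'
  #8 SA[8]=7  'efbbce'
  #9 SA[9]=5  'egefbbce'
  #10 SA[10]=8  'fbbce'
  #11 SA[11]=1  'geebegefbbce'
  #12 SA[12]=6  'gefbbce'

SA = [9, 10, 4, 11, 0, 12, 3, 2, 7, 5, 8, 1, 6]
[i] adj suffixes → lcp
  [1] 9/10 → 1 ('b')
  [2] 10/4 → 1 ('b')
  [3] 4/11 → 0 ('')
  [4] 11/0 → 1 ('c')
  [5] 0/12 → 0 ('')
  [6] 12/3 → 1 ('e')
  [7] 3/2 → 1 ('e')
  [8] 2/7 → 1 ('e')
  [9] 7/5 → 1 ('e')
  [10] 5/8 → 0 ('')
  [11] 8/1 → 0 ('')
  [12] 1/6 → 2 ('ge')

n(n+1)/2 = 13·14/2 = 91
Σ LCP = 0 + 1 + 1 + 0 + 1 + 0 + 1 + 1 + 1 + 1 + 0 + 0 + 2 = 9
distinct = 91 − 9 = 82

82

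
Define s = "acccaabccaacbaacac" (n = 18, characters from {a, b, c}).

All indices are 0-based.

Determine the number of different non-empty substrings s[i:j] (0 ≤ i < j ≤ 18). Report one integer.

rank | idx | suffix
   0 |   4 | aabccaacbaacac
   1 |  13 | aacac
   2 |   9 | aacbaacac
   3 |   5 | abccaacbaacac
   4 |  16 | ac
   5 |  14 | acac
   6 |  10 | acbaacac
   7 |   0 | acccaabccaacbaacac
   8 |  12 | baacac
   9 |   6 | bccaacbaacac
  10 |  17 | c
  11 |   3 | caabccaacbaacac
  12 |   8 | caacbaacac
  13 |  15 | cac
  14 |  11 | cbaacac
  15 |   2 | ccaabccaacbaacac
  16 |   7 | ccaacbaacac
  17 |   1 | cccaabccaacbaacac

SA = [4, 13, 9, 5, 16, 14, 10, 0, 12, 6, 17, 3, 8, 15, 11, 2, 7, 1]
rank  pair      lcp
   1  s[4:],s[13:]  2  'aa'
   2  s[13:],s[9:]  3  'aac'
   3  s[9:],s[5:]  1  'a'
   4  s[5:],s[16:]  1  'a'
   5  s[16:],s[14:]  2  'ac'
   6  s[14:],s[10:]  2  'ac'
   7  s[10:],s[0:]  2  'ac'
   8  s[0:],s[12:]  0  ''
   9  s[12:],s[6:]  1  'b'
  10  s[6:],s[17:]  0  ''
  11  s[17:],s[3:]  1  'c'
  12  s[3:],s[8:]  3  'caa'
  13  s[8:],s[15:]  2  'ca'
  14  s[15:],s[11:]  1  'c'
  15  s[11:],s[2:]  1  'c'
  16  s[2:],s[7:]  4  'ccaa'
  17  s[7:],s[1:]  2  'cc'

n(n+1)/2 = 18·19/2 = 171
Σ LCP = 0 + 2 + 3 + 1 + 1 + 2 + 2 + 2 + 0 + 1 + 0 + 1 + 3 + 2 + 1 + 1 + 4 + 2 = 28
distinct = 171 − 28 = 143

143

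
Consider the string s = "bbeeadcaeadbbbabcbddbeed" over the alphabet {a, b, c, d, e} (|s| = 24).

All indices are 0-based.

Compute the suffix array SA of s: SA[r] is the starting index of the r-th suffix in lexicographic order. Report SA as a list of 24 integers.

[14, 9, 4, 7, 13, 12, 11, 0, 15, 17, 1, 20, 6, 16, 23, 10, 19, 5, 18, 8, 3, 22, 2, 21]

rank | idx | suffix
   0 |  14 | abcbddbeed
   1 |   9 | adbbbabcbddbeed
   2 |   4 | adcaeadbbbabcbddbeed
   3 |   7 | aeadbbbabcbddbeed
   4 |  13 | babcbddbeed
   5 |  12 | bbabcbddbeed
   6 |  11 | bbbabcbddbeed
   7 |   0 | bbeeadcaeadbbbabcbddbeed
   8 |  15 | bcbddbeed
   9 |  17 | bddbeed
  10 |   1 | beeadcaeadbbbabcbddbeed
  11 |  20 | beed
  12 |   6 | caeadbbbabcbddbeed
  13 |  16 | cbddbeed
  14 |  23 | d
  15 |  10 | dbbbabcbddbeed
  16 |  19 | dbeed
  17 |   5 | dcaeadbbbabcbddbeed
  18 |  18 | ddbeed
  19 |   8 | eadbbbabcbddbeed
  20 |   3 | eadcaeadbbbabcbddbeed
  21 |  22 | ed
  22 |   2 | eeadcaeadbbbabcbddbeed
  23 |  21 | eed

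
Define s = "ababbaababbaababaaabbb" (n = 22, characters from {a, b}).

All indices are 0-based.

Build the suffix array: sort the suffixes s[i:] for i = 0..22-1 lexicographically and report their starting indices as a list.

[16, 11, 5, 17, 14, 12, 6, 0, 8, 2, 18, 21, 15, 10, 4, 13, 7, 1, 20, 9, 3, 19]

sorted suffixes:
  #0 SA[0]=16  'aaabbb'
  #1 SA[1]=11  'aababaaabbb'
  #2 SA[2]=5  'aababbaababaaabbb'
  #3 SA[3]=17  'aabbb'
  #4 SA[4]=14  'abaaabbb'
  #5 SA[5]=12  'ababaaabbb'
  #6 SA[6]=6  'ababbaababaaabbb'
  #7 SA[7]=0  'ababbaababbaababaaabbb'
  #8 SA[8]=8  'abbaababaaabbb'
  #9 SA[9]=2  'abbaababbaababaaabbb'
  #10 SA[10]=18  'abbb'
  #11 SA[11]=21  'b'
  #12 SA[12]=15  'baaabbb'
  #13 SA[13]=10  'baababaaabbb'
  #14 SA[14]=4  'baababbaababaaabbb'
  #15 SA[15]=13  'babaaabbb'
  #16 SA[16]=7  'babbaababaaabbb'
  #17 SA[17]=1  'babbaababbaababaaabbb'
  #18 SA[18]=20  'bb'
  #19 SA[19]=9  'bbaababaaabbb'
  #20 SA[20]=3  'bbaababbaababaaabbb'
  #21 SA[21]=19  'bbb'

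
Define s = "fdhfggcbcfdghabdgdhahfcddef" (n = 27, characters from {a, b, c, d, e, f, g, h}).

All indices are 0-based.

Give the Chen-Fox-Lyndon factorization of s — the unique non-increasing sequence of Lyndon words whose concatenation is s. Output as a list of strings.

emit factor 1: 'f' (i=0, period=1)
emit factor 2: 'dhfgg' (i=1, period=5)
emit factor 3: 'c' (i=6, period=1)
emit factor 4: 'bcfdgh' (i=7, period=6)
emit factor 5: 'abdgdhahfcddef' (i=13, period=14)

["f", "dhfgg", "c", "bcfdgh", "abdgdhahfcddef"]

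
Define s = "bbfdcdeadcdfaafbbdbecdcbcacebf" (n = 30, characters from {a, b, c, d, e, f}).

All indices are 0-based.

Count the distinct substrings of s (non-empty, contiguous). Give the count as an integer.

434

rank→(start, suffix):
  0 → (12, 'aafbbdbecdcbcacebf')
  1 → (25, 'acebf')
  2 → (7, 'adcdfaafbbdbecdcbcacebf')
  3 → (13, 'afbbdbecdcbcacebf')
  4 → (15, 'bbdbecdcbcacebf')
  5 → (0, 'bbfdcdeadcdfaafbbdbecdcbcacebf')
  6 → (23, 'bcacebf')
  7 → (16, 'bdbecdcbcacebf')
  8 → (18, 'becdcbcacebf')
  9 → (28, 'bf')
  10 → (1, 'bfdcdeadcdfaafbbdbecdcbcacebf')
  11 → (24, 'cacebf')
  12 → (22, 'cbcacebf')
  13 → (20, 'cdcbcacebf')
  14 → (4, 'cdeadcdfaafbbdbecdcbcacebf')
  15 → (9, 'cdfaafbbdbecdcbcacebf')
  16 → (26, 'cebf')
  17 → (17, 'dbecdcbcacebf')
  18 → (21, 'dcbcacebf')
  19 → (3, 'dcdeadcdfaafbbdbecdcbcacebf')
  20 → (8, 'dcdfaafbbdbecdcbcacebf')
  21 → (5, 'deadcdfaafbbdbecdcbcacebf')
  22 → (10, 'dfaafbbdbecdcbcacebf')
  23 → (6, 'eadcdfaafbbdbecdcbcacebf')
  24 → (27, 'ebf')
  25 → (19, 'ecdcbcacebf')
  26 → (29, 'f')
  27 → (11, 'faafbbdbecdcbcacebf')
  28 → (14, 'fbbdbecdcbcacebf')
  29 → (2, 'fdcdeadcdfaafbbdbecdcbcacebf')

SA = [12, 25, 7, 13, 15, 0, 23, 16, 18, 28, 1, 24, 22, 20, 4, 9, 26, 17, 21, 3, 8, 5, 10, 6, 27, 19, 29, 11, 14, 2]
[i] adj suffixes → lcp
  [1] 12/25 → 1 ('a')
  [2] 25/7 → 1 ('a')
  [3] 7/13 → 1 ('a')
  [4] 13/15 → 0 ('')
  [5] 15/0 → 2 ('bb')
  [6] 0/23 → 1 ('b')
  [7] 23/16 → 1 ('b')
  [8] 16/18 → 1 ('b')
  [9] 18/28 → 1 ('b')
  [10] 28/1 → 2 ('bf')
  [11] 1/24 → 0 ('')
  [12] 24/22 → 1 ('c')
  [13] 22/20 → 1 ('c')
  [14] 20/4 → 2 ('cd')
  [15] 4/9 → 2 ('cd')
  [16] 9/26 → 1 ('c')
  [17] 26/17 → 0 ('')
  [18] 17/21 → 1 ('d')
  [19] 21/3 → 2 ('dc')
  [20] 3/8 → 3 ('dcd')
  [21] 8/5 → 1 ('d')
  [22] 5/10 → 1 ('d')
  [23] 10/6 → 0 ('')
  [24] 6/27 → 1 ('e')
  [25] 27/19 → 1 ('e')
  [26] 19/29 → 0 ('')
  [27] 29/11 → 1 ('f')
  [28] 11/14 → 1 ('f')
  [29] 14/2 → 1 ('f')

n(n+1)/2 = 30·31/2 = 465
Σ LCP = 0 + 1 + 1 + 1 + 0 + 2 + 1 + 1 + 1 + 1 + 2 + 0 + 1 + 1 + 2 + 2 + 1 + 0 + 1 + 2 + 3 + 1 + 1 + 0 + 1 + 1 + 0 + 1 + 1 + 1 = 31
distinct = 465 − 31 = 434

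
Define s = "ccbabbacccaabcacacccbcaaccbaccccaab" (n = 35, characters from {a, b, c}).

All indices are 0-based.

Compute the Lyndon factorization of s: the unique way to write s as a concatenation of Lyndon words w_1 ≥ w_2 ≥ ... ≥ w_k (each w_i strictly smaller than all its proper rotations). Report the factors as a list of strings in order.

emit factor 1: 'c' (i=0, period=1)
emit factor 2: 'c' (i=1, period=1)
emit factor 3: 'b' (i=2, period=1)
emit factor 4: 'abbaccc' (i=3, period=7)
emit factor 5: 'aabcacacccbcaaccbacccc' (i=10, period=22)
emit factor 6: 'aab' (i=32, period=3)

["c", "c", "b", "abbaccc", "aabcacacccbcaaccbacccc", "aab"]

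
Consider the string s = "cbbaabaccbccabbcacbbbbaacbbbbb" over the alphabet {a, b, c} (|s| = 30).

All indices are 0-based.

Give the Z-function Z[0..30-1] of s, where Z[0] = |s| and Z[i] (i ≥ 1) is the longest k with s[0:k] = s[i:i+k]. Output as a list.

Z[0]=30
i=1: fresh scan; Z[1]=0
i=2: fresh scan; Z[2]=0
i=3: fresh scan; Z[3]=0
i=4: fresh scan; Z[4]=0
i=5: fresh scan; Z[5]=0
i=6: fresh scan; Z[6]=0
i=7: fresh scan; Z[7]=1 grow→box=[7,8)
i=8: fresh scan; Z[8]=2 grow→box=[8,10)
i=9: min(r-i=1, Z[1]=0)=0; Z[9]=0
i=10: fresh scan; Z[10]=1 grow→box=[10,11)
i=11: fresh scan; Z[11]=1 grow→box=[11,12)
i=12: fresh scan; Z[12]=0
i=13: fresh scan; Z[13]=0
i=14: fresh scan; Z[14]=0
i=15: fresh scan; Z[15]=1 grow→box=[15,16)
i=16: fresh scan; Z[16]=0
i=17: fresh scan; Z[17]=3 grow→box=[17,20)
i=18: min(r-i=2, Z[1]=0)=0; Z[18]=0
i=19: min(r-i=1, Z[2]=0)=0; Z[19]=0
i=20: fresh scan; Z[20]=0
i=21: fresh scan; Z[21]=0
i=22: fresh scan; Z[22]=0
i=23: fresh scan; Z[23]=0
i=24: fresh scan; Z[24]=3 grow→box=[24,27)
i=25: min(r-i=2, Z[1]=0)=0; Z[25]=0
i=26: min(r-i=1, Z[2]=0)=0; Z[26]=0
i=27: fresh scan; Z[27]=0
i=28: fresh scan; Z[28]=0
i=29: fresh scan; Z[29]=0

[30, 0, 0, 0, 0, 0, 0, 1, 2, 0, 1, 1, 0, 0, 0, 1, 0, 3, 0, 0, 0, 0, 0, 0, 3, 0, 0, 0, 0, 0]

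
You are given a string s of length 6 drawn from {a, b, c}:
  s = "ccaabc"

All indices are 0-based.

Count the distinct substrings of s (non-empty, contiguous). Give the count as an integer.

18

sorted suffixes:
  #0 SA[0]=2  'aabc'
  #1 SA[1]=3  'abc'
  #2 SA[2]=4  'bc'
  #3 SA[3]=5  'c'
  #4 SA[4]=1  'caabc'
  #5 SA[5]=0  'ccaabc'

SA = [2, 3, 4, 5, 1, 0]
rank  pair      lcp
   1  s[2:],s[3:]  1  'a'
   2  s[3:],s[4:]  0  ''
   3  s[4:],s[5:]  0  ''
   4  s[5:],s[1:]  1  'c'
   5  s[1:],s[0:]  1  'c'

n(n+1)/2 = 6·7/2 = 21
Σ LCP = 0 + 1 + 0 + 0 + 1 + 1 = 3
distinct = 21 − 3 = 18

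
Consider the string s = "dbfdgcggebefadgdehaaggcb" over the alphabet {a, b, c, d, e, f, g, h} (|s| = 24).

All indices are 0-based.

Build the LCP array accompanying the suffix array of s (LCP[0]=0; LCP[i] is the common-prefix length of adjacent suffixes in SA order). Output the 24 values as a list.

sorted suffixes:
  #0 SA[0]=18  'aaggcb'
  #1 SA[1]=12  'adgdehaaggcb'
  #2 SA[2]=19  'aggcb'
  #3 SA[3]=23  'b'
  #4 SA[4]=9  'befadgdehaaggcb'
  #5 SA[5]=1  'bfdgcggebefadgdehaaggcb'
  #6 SA[6]=22  'cb'
  #7 SA[7]=5  'cggebefadgdehaaggcb'
  #8 SA[8]=0  'dbfdgcggebefadgdehaaggcb'
  #9 SA[9]=15  'dehaaggcb'
  #10 SA[10]=3  'dgcggebefadgdehaaggcb'
  #11 SA[11]=13  'dgdehaaggcb'
  #12 SA[12]=8  'ebefadgdehaaggcb'
  #13 SA[13]=10  'efadgdehaaggcb'
  #14 SA[14]=16  'ehaaggcb'
  #15 SA[15]=11  'fadgdehaaggcb'
  #16 SA[16]=2  'fdgcggebefadgdehaaggcb'
  #17 SA[17]=21  'gcb'
  #18 SA[18]=4  'gcggebefadgdehaaggcb'
  #19 SA[19]=14  'gdehaaggcb'
  #20 SA[20]=7  'gebefadgdehaaggcb'
  #21 SA[21]=20  'ggcb'
  #22 SA[22]=6  'ggebefadgdehaaggcb'
  #23 SA[23]=17  'haaggcb'

SA = [18, 12, 19, 23, 9, 1, 22, 5, 0, 15, 3, 13, 8, 10, 16, 11, 2, 21, 4, 14, 7, 20, 6, 17]
rank  pair      lcp
   1  s[18:],s[12:]  1  'a'
   2  s[12:],s[19:]  1  'a'
   3  s[19:],s[23:]  0  ''
   4  s[23:],s[9:]  1  'b'
   5  s[9:],s[1:]  1  'b'
   6  s[1:],s[22:]  0  ''
   7  s[22:],s[5:]  1  'c'
   8  s[5:],s[0:]  0  ''
   9  s[0:],s[15:]  1  'd'
  10  s[15:],s[3:]  1  'd'
  11  s[3:],s[13:]  2  'dg'
  12  s[13:],s[8:]  0  ''
  13  s[8:],s[10:]  1  'e'
  14  s[10:],s[16:]  1  'e'
  15  s[16:],s[11:]  0  ''
  16  s[11:],s[2:]  1  'f'
  17  s[2:],s[21:]  0  ''
  18  s[21:],s[4:]  2  'gc'
  19  s[4:],s[14:]  1  'g'
  20  s[14:],s[7:]  1  'g'
  21  s[7:],s[20:]  1  'g'
  22  s[20:],s[6:]  2  'gg'
  23  s[6:],s[17:]  0  ''

[0, 1, 1, 0, 1, 1, 0, 1, 0, 1, 1, 2, 0, 1, 1, 0, 1, 0, 2, 1, 1, 1, 2, 0]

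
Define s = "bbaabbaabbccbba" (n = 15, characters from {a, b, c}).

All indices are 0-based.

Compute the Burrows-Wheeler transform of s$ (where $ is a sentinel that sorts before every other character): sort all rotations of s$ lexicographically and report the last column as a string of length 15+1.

rank  rotation          last
    0  $bbaabbaabbccbba  a
    1  a$bbaabbaabbccbb  b
    2  aabbaabbccbba$bb  b
    3  aabbccbba$bbaabb  b
    4  abbaabbccbba$bba  a
    5  abbccbba$bbaabba  a
    6  ba$bbaabbaabbccb  b
    7  baabbaabbccbba$b  b
    8  baabbccbba$bbaab  b
    9  bba$bbaabbaabbcc  c
   10  bbaabbaabbccbba$  $
   11  bbaabbccbba$bbaa  a
   12  bbccbba$bbaabbaa  a
   13  bccbba$bbaabbaab  b
   14  cbba$bbaabbaabbc  c
   15  ccbba$bbaabbaabb  b

abbbaabbbc$aabcb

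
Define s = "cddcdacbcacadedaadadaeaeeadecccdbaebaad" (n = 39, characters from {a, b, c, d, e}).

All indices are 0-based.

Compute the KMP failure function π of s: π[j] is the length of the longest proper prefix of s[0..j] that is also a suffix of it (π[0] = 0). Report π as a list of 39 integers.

[0, 0, 0, 1, 2, 0, 1, 0, 1, 0, 1, 0, 0, 0, 0, 0, 0, 0, 0, 0, 0, 0, 0, 0, 0, 0, 0, 0, 1, 1, 1, 2, 0, 0, 0, 0, 0, 0, 0]

π[0] = 0
j=1 s[j]='d': π[1]=0 (border '')
j=2 s[j]='d': π[2]=0 (border '')
j=3 s[j]='c': π[3]=1 (border 'c')
j=4 s[j]='d': π[4]=2 (border 'cd')
j=5 s[j]='a': k: 2→0; π[5]=0 (border '')
j=6 s[j]='c': π[6]=1 (border 'c')
j=7 s[j]='b': k: 1→0; π[7]=0 (border '')
j=8 s[j]='c': π[8]=1 (border 'c')
j=9 s[j]='a': k: 1→0; π[9]=0 (border '')
j=10 s[j]='c': π[10]=1 (border 'c')
j=11 s[j]='a': k: 1→0; π[11]=0 (border '')
j=12 s[j]='d': π[12]=0 (border '')
j=13 s[j]='e': π[13]=0 (border '')
j=14 s[j]='d': π[14]=0 (border '')
j=15 s[j]='a': π[15]=0 (border '')
j=16 s[j]='a': π[16]=0 (border '')
j=17 s[j]='d': π[17]=0 (border '')
j=18 s[j]='a': π[18]=0 (border '')
j=19 s[j]='d': π[19]=0 (border '')
j=20 s[j]='a': π[20]=0 (border '')
j=21 s[j]='e': π[21]=0 (border '')
j=22 s[j]='a': π[22]=0 (border '')
j=23 s[j]='e': π[23]=0 (border '')
j=24 s[j]='e': π[24]=0 (border '')
j=25 s[j]='a': π[25]=0 (border '')
j=26 s[j]='d': π[26]=0 (border '')
j=27 s[j]='e': π[27]=0 (border '')
j=28 s[j]='c': π[28]=1 (border 'c')
j=29 s[j]='c': k: 1→0; π[29]=1 (border 'c')
j=30 s[j]='c': k: 1→0; π[30]=1 (border 'c')
j=31 s[j]='d': π[31]=2 (border 'cd')
j=32 s[j]='b': k: 2→0; π[32]=0 (border '')
j=33 s[j]='a': π[33]=0 (border '')
j=34 s[j]='e': π[34]=0 (border '')
j=35 s[j]='b': π[35]=0 (border '')
j=36 s[j]='a': π[36]=0 (border '')
j=37 s[j]='a': π[37]=0 (border '')
j=38 s[j]='d': π[38]=0 (border '')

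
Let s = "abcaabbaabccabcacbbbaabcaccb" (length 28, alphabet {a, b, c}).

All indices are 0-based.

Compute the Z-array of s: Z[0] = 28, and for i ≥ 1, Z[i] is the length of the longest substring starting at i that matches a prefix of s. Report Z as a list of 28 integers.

Z[0]=28
i=1: outside box; Z[1]=0
i=2: outside box; Z[2]=0
i=3: outside box; Z[3]=1 extend→box=[3,4)
i=4: outside box; Z[4]=2 extend→box=[4,6)
i=5: min(r-i=1, Z[1]=0)=0; Z[5]=0
i=6: outside box; Z[6]=0
i=7: outside box; Z[7]=1 extend→box=[7,8)
i=8: outside box; Z[8]=3 extend→box=[8,11)
i=9: min(r-i=2, Z[1]=0)=0; Z[9]=0
i=10: min(r-i=1, Z[2]=0)=0; Z[10]=0
i=11: outside box; Z[11]=0
i=12: outside box; Z[12]=4 extend→box=[12,16)
i=13: min(r-i=3, Z[1]=0)=0; Z[13]=0
i=14: min(r-i=2, Z[2]=0)=0; Z[14]=0
i=15: min(r-i=1, Z[3]=1)=1; Z[15]=1
i=16: outside box; Z[16]=0
i=17: outside box; Z[17]=0
i=18: outside box; Z[18]=0
i=19: outside box; Z[19]=0
i=20: outside box; Z[20]=1 extend→box=[20,21)
i=21: outside box; Z[21]=4 extend→box=[21,25)
i=22: min(r-i=3, Z[1]=0)=0; Z[22]=0
i=23: min(r-i=2, Z[2]=0)=0; Z[23]=0
i=24: min(r-i=1, Z[3]=1)=1; Z[24]=1
i=25: outside box; Z[25]=0
i=26: outside box; Z[26]=0
i=27: outside box; Z[27]=0

[28, 0, 0, 1, 2, 0, 0, 1, 3, 0, 0, 0, 4, 0, 0, 1, 0, 0, 0, 0, 1, 4, 0, 0, 1, 0, 0, 0]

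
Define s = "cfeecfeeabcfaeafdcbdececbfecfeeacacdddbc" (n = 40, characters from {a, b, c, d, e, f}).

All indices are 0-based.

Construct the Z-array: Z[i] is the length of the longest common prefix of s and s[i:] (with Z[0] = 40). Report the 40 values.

[40, 0, 0, 0, 4, 0, 0, 0, 0, 0, 2, 0, 0, 0, 0, 0, 0, 1, 0, 0, 0, 1, 0, 1, 0, 0, 0, 4, 0, 0, 0, 0, 1, 0, 1, 0, 0, 0, 0, 1]

Z[0]=40
i=1: fresh scan; Z[1]=0
i=2: fresh scan; Z[2]=0
i=3: fresh scan; Z[3]=0
i=4: fresh scan; Z[4]=4 extend→box=[4,8)
i=5: min(r-i=3, Z[1]=0)=0; Z[5]=0
i=6: min(r-i=2, Z[2]=0)=0; Z[6]=0
i=7: min(r-i=1, Z[3]=0)=0; Z[7]=0
i=8: fresh scan; Z[8]=0
i=9: fresh scan; Z[9]=0
i=10: fresh scan; Z[10]=2 extend→box=[10,12)
i=11: min(r-i=1, Z[1]=0)=0; Z[11]=0
i=12: fresh scan; Z[12]=0
i=13: fresh scan; Z[13]=0
i=14: fresh scan; Z[14]=0
i=15: fresh scan; Z[15]=0
i=16: fresh scan; Z[16]=0
i=17: fresh scan; Z[17]=1 extend→box=[17,18)
i=18: fresh scan; Z[18]=0
i=19: fresh scan; Z[19]=0
i=20: fresh scan; Z[20]=0
i=21: fresh scan; Z[21]=1 extend→box=[21,22)
i=22: fresh scan; Z[22]=0
i=23: fresh scan; Z[23]=1 extend→box=[23,24)
i=24: fresh scan; Z[24]=0
i=25: fresh scan; Z[25]=0
i=26: fresh scan; Z[26]=0
i=27: fresh scan; Z[27]=4 extend→box=[27,31)
i=28: min(r-i=3, Z[1]=0)=0; Z[28]=0
i=29: min(r-i=2, Z[2]=0)=0; Z[29]=0
i=30: min(r-i=1, Z[3]=0)=0; Z[30]=0
i=31: fresh scan; Z[31]=0
i=32: fresh scan; Z[32]=1 extend→box=[32,33)
i=33: fresh scan; Z[33]=0
i=34: fresh scan; Z[34]=1 extend→box=[34,35)
i=35: fresh scan; Z[35]=0
i=36: fresh scan; Z[36]=0
i=37: fresh scan; Z[37]=0
i=38: fresh scan; Z[38]=0
i=39: fresh scan; Z[39]=1 extend→box=[39,40)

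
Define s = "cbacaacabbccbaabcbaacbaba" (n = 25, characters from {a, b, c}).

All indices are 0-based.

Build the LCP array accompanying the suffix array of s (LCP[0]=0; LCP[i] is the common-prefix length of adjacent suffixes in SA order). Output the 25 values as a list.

[0, 1, 2, 3, 1, 2, 2, 1, 3, 2, 0, 2, 3, 2, 2, 1, 1, 2, 0, 2, 1, 4, 3, 3, 1]

rank | idx | suffix
   0 |  24 | a
   1 |  13 | aabcbaacbaba
   2 |   4 | aacabbccbaabcbaacbaba
   3 |  18 | aacbaba
   4 |  22 | aba
   5 |   7 | abbccbaabcbaacbaba
   6 |  14 | abcbaacbaba
   7 |   2 | acaacabbccbaabcbaacbaba
   8 |   5 | acabbccbaabcbaacbaba
   9 |  19 | acbaba
  10 |  23 | ba
  11 |  12 | baabcbaacbaba
  12 |  17 | baacbaba
  13 |  21 | baba
  14 |   1 | bacaacabbccbaabcbaacbaba
  15 |   8 | bbccbaabcbaacbaba
  16 |  15 | bcbaacbaba
  17 |   9 | bccbaabcbaacbaba
  18 |   3 | caacabbccbaabcbaacbaba
  19 |   6 | cabbccbaabcbaacbaba
  20 |  11 | cbaabcbaacbaba
  21 |  16 | cbaacbaba
  22 |  20 | cbaba
  23 |   0 | cbacaacabbccbaabcbaacbaba
  24 |  10 | ccbaabcbaacbaba

SA = [24, 13, 4, 18, 22, 7, 14, 2, 5, 19, 23, 12, 17, 21, 1, 8, 15, 9, 3, 6, 11, 16, 20, 0, 10]
i: (SA[i-1],SA[i]) lcp shared
  1: (24,13) 1 'a'
  2: (13,4) 2 'aa'
  3: (4,18) 3 'aac'
  4: (18,22) 1 'a'
  5: (22,7) 2 'ab'
  6: (7,14) 2 'ab'
  7: (14,2) 1 'a'
  8: (2,5) 3 'aca'
  9: (5,19) 2 'ac'
  10: (19,23) 0 ''
  11: (23,12) 2 'ba'
  12: (12,17) 3 'baa'
  13: (17,21) 2 'ba'
  14: (21,1) 2 'ba'
  15: (1,8) 1 'b'
  16: (8,15) 1 'b'
  17: (15,9) 2 'bc'
  18: (9,3) 0 ''
  19: (3,6) 2 'ca'
  20: (6,11) 1 'c'
  21: (11,16) 4 'cbaa'
  22: (16,20) 3 'cba'
  23: (20,0) 3 'cba'
  24: (0,10) 1 'c'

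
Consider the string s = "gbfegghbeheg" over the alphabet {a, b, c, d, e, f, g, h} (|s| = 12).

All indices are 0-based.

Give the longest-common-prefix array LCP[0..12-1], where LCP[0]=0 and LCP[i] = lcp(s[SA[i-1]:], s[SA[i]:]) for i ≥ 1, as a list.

rank | idx | suffix
   0 |   7 | beheg
   1 |   1 | bfegghbeheg
   2 |  10 | eg
   3 |   3 | egghbeheg
   4 |   8 | eheg
   5 |   2 | fegghbeheg
   6 |  11 | g
   7 |   0 | gbfegghbeheg
   8 |   4 | gghbeheg
   9 |   5 | ghbeheg
  10 |   6 | hbeheg
  11 |   9 | heg

SA = [7, 1, 10, 3, 8, 2, 11, 0, 4, 5, 6, 9]
rank  pair      lcp
   1  s[7:],s[1:]  1  'b'
   2  s[1:],s[10:]  0  ''
   3  s[10:],s[3:]  2  'eg'
   4  s[3:],s[8:]  1  'e'
   5  s[8:],s[2:]  0  ''
   6  s[2:],s[11:]  0  ''
   7  s[11:],s[0:]  1  'g'
   8  s[0:],s[4:]  1  'g'
   9  s[4:],s[5:]  1  'g'
  10  s[5:],s[6:]  0  ''
  11  s[6:],s[9:]  1  'h'

[0, 1, 0, 2, 1, 0, 0, 1, 1, 1, 0, 1]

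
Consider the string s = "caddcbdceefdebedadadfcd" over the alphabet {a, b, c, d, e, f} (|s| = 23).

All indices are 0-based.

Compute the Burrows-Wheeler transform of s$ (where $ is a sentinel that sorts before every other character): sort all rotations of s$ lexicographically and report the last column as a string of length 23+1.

ddcdce$dfdceadbafadbcede

rank  rotation                  last
    0  $caddcbdceefdebedadadfcd  d
    1  adadfcd$caddcbdceefdebed  d
    2  addcbdceefdebedadadfcd$c  c
    3  adfcd$caddcbdceefdebedad  d
    4  bdceefdebedadadfcd$caddc  c
    5  bedadadfcd$caddcbdceefde  e
    6  caddcbdceefdebedadadfcd$  $
    7  cbdceefdebedadadfcd$cadd  d
    8  cd$caddcbdceefdebedadadf  f
    9  ceefdebedadadfcd$caddcbd  d
   10  d$caddcbdceefdebedadadfc  c
   11  dadadfcd$caddcbdceefdebe  e
   12  dadfcd$caddcbdceefdebeda  a
   13  dcbdceefdebedadadfcd$cad  d
   14  dceefdebedadadfcd$caddcb  b
   15  ddcbdceefdebedadadfcd$ca  a
   16  debedadadfcd$caddcbdceef  f
   17  dfcd$caddcbdceefdebedada  a
   18  ebedadadfcd$caddcbdceefd  d
   19  edadadfcd$caddcbdceefdeb  b
   20  eefdebedadadfcd$caddcbdc  c
   21  efdebedadadfcd$caddcbdce  e
   22  fcd$caddcbdceefdebedadad  d
   23  fdebedadadfcd$caddcbdcee  e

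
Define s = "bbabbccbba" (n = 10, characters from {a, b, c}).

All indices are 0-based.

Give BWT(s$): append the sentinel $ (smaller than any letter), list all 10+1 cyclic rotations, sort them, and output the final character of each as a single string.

rank  rotation     last
    0  $bbabbccbba  a
    1  a$bbabbccbb  b
    2  abbccbba$bb  b
    3  ba$bbabbccb  b
    4  babbccbba$b  b
    5  bba$bbabbcc  c
    6  bbabbccbba$  $
    7  bbccbba$bba  a
    8  bccbba$bbab  b
    9  cbba$bbabbc  c
   10  ccbba$bbabb  b

abbbbc$abcb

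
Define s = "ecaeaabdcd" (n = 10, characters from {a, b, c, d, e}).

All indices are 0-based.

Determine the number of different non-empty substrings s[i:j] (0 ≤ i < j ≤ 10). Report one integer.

rank | idx | suffix
   0 |   4 | aabdcd
   1 |   5 | abdcd
   2 |   2 | aeaabdcd
   3 |   6 | bdcd
   4 |   1 | caeaabdcd
   5 |   8 | cd
   6 |   9 | d
   7 |   7 | dcd
   8 |   3 | eaabdcd
   9 |   0 | ecaeaabdcd

SA = [4, 5, 2, 6, 1, 8, 9, 7, 3, 0]
[i] adj suffixes → lcp
  [1] 4/5 → 1 ('a')
  [2] 5/2 → 1 ('a')
  [3] 2/6 → 0 ('')
  [4] 6/1 → 0 ('')
  [5] 1/8 → 1 ('c')
  [6] 8/9 → 0 ('')
  [7] 9/7 → 1 ('d')
  [8] 7/3 → 0 ('')
  [9] 3/0 → 1 ('e')

n(n+1)/2 = 10·11/2 = 55
Σ LCP = 0 + 1 + 1 + 0 + 0 + 1 + 0 + 1 + 0 + 1 = 5
distinct = 55 − 5 = 50

50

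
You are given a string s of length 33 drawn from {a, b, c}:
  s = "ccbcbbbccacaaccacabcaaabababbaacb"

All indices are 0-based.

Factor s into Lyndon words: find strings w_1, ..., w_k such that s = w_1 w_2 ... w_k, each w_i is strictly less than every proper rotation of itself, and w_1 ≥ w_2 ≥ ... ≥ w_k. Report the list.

emit factor 1: 'c' (i=0, period=1)
emit factor 2: 'c' (i=1, period=1)
emit factor 3: 'bc' (i=2, period=2)
emit factor 4: 'bbbcc' (i=4, period=5)
emit factor 5: 'ac' (i=9, period=2)
emit factor 6: 'aaccacabc' (i=11, period=9)
emit factor 7: 'aaabababbaacb' (i=20, period=13)

["c", "c", "bc", "bbbcc", "ac", "aaccacabc", "aaabababbaacb"]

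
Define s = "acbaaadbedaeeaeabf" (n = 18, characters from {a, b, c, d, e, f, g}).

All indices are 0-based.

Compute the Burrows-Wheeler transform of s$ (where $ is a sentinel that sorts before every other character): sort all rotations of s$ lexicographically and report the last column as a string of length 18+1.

fbae$aedcdaaeaaebab

rank  rotation             last
    0  $acbaaadbedaeeaeabf  f
    1  aaadbedaeeaeabf$acb  b
    2  aadbedaeeaeabf$acba  a
    3  abf$acbaaadbedaeeae  e
    4  acbaaadbedaeeaeabf$  $
    5  adbedaeeaeabf$acbaa  a
    6  aeabf$acbaaadbedaee  e
    7  aeeaeabf$acbaaadbed  d
    8  baaadbedaeeaeabf$ac  c
    9  bedaeeaeabf$acbaaad  d
   10  bf$acbaaadbedaeeaea  a
   11  cbaaadbedaeeaeabf$a  a
   12  daeeaeabf$acbaaadbe  e
   13  dbedaeeaeabf$acbaaa  a
   14  eabf$acbaaadbedaeea  a
   15  eaeabf$acbaaadbedae  e
   16  edaeeaeabf$acbaaadb  b
   17  eeaeabf$acbaaadbeda  a
   18  f$acbaaadbedaeeaeab  b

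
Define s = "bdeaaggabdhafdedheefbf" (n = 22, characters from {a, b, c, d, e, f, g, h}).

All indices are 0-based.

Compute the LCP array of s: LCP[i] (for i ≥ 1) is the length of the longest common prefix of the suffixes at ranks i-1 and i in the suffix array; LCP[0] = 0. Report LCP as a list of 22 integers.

[0, 1, 1, 1, 0, 2, 1, 0, 2, 1, 2, 0, 1, 1, 1, 0, 1, 1, 0, 1, 0, 1]

rank→(start, suffix):
  0 → (3, 'aaggabdhafdedheefbf')
  1 → (7, 'abdhafdedheefbf')
  2 → (11, 'afdedheefbf')
  3 → (4, 'aggabdhafdedheefbf')
  4 → (0, 'bdeaaggabdhafdedheefbf')
  5 → (8, 'bdhafdedheefbf')
  6 → (20, 'bf')
  7 → (1, 'deaaggabdhafdedheefbf')
  8 → (13, 'dedheefbf')
  9 → (9, 'dhafdedheefbf')
  10 → (15, 'dheefbf')
  11 → (2, 'eaaggabdhafdedheefbf')
  12 → (14, 'edheefbf')
  13 → (17, 'eefbf')
  14 → (18, 'efbf')
  15 → (21, 'f')
  16 → (19, 'fbf')
  17 → (12, 'fdedheefbf')
  18 → (6, 'gabdhafdedheefbf')
  19 → (5, 'ggabdhafdedheefbf')
  20 → (10, 'hafdedheefbf')
  21 → (16, 'heefbf')

SA = [3, 7, 11, 4, 0, 8, 20, 1, 13, 9, 15, 2, 14, 17, 18, 21, 19, 12, 6, 5, 10, 16]
[i] adj suffixes → lcp
  [1] 3/7 → 1 ('a')
  [2] 7/11 → 1 ('a')
  [3] 11/4 → 1 ('a')
  [4] 4/0 → 0 ('')
  [5] 0/8 → 2 ('bd')
  [6] 8/20 → 1 ('b')
  [7] 20/1 → 0 ('')
  [8] 1/13 → 2 ('de')
  [9] 13/9 → 1 ('d')
  [10] 9/15 → 2 ('dh')
  [11] 15/2 → 0 ('')
  [12] 2/14 → 1 ('e')
  [13] 14/17 → 1 ('e')
  [14] 17/18 → 1 ('e')
  [15] 18/21 → 0 ('')
  [16] 21/19 → 1 ('f')
  [17] 19/12 → 1 ('f')
  [18] 12/6 → 0 ('')
  [19] 6/5 → 1 ('g')
  [20] 5/10 → 0 ('')
  [21] 10/16 → 1 ('h')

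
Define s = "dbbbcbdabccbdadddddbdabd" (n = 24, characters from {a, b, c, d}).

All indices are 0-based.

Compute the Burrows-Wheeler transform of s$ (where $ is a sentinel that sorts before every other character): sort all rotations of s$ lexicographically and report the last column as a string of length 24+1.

rank  rotation                   last
    0  $dbbbcbdabccbdadddddbdabd  d
    1  abccbdadddddbdabd$dbbbcbd  d
    2  abd$dbbbcbdabccbdadddddbd  d
    3  adddddbdabd$dbbbcbdabccbd  d
    4  bbbcbdabccbdadddddbdabd$d  d
    5  bbcbdabccbdadddddbdabd$db  b
    6  bcbdabccbdadddddbdabd$dbb  b
    7  bccbdadddddbdabd$dbbbcbda  a
    8  bd$dbbbcbdabccbdadddddbda  a
    9  bdabccbdadddddbdabd$dbbbc  c
   10  bdabd$dbbbcbdabccbdaddddd  d
   11  bdadddddbdabd$dbbbcbdabcc  c
   12  cbdabccbdadddddbdabd$dbbb  b
   13  cbdadddddbdabd$dbbbcbdabc  c
   14  ccbdadddddbdabd$dbbbcbdab  b
   15  d$dbbbcbdabccbdadddddbdab  b
   16  dabccbdadddddbdabd$dbbbcb  b
   17  dabd$dbbbcbdabccbdadddddb  b
   18  dadddddbdabd$dbbbcbdabccb  b
   19  dbbbcbdabccbdadddddbdabd$  $
   20  dbdabd$dbbbcbdabccbdadddd  d
   21  ddbdabd$dbbbcbdabccbdaddd  d
   22  dddbdabd$dbbbcbdabccbdadd  d
   23  ddddbdabd$dbbbcbdabccbdad  d
   24  dddddbdabd$dbbbcbdabccbda  a

dddddbbaacdcbcbbbbb$dddda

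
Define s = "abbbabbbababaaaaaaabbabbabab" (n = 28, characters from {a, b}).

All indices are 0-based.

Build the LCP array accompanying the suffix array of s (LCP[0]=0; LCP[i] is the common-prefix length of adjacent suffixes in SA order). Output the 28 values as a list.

rank | idx | suffix
   0 |  12 | aaaaaaabbabbabab
   1 |  13 | aaaaaabbabbabab
   2 |  14 | aaaaabbabbabab
   3 |  15 | aaaabbabbabab
   4 |  16 | aaabbabbabab
   5 |  17 | aabbabbabab
   6 |  26 | ab
   7 |  10 | abaaaaaaabbabbabab
   8 |  24 | abab
   9 |   8 | ababaaaaaaabbabbabab
  10 |  21 | abbabab
  11 |  18 | abbabbabab
  12 |   4 | abbbababaaaaaaabbabbabab
  13 |   0 | abbbabbbababaaaaaaabbabbabab
  14 |  27 | b
  15 |  11 | baaaaaaabbabbabab
  16 |  25 | bab
  17 |   9 | babaaaaaaabbabbabab
  18 |  23 | babab
  19 |   7 | bababaaaaaaabbabbabab
  20 |  20 | babbabab
  21 |   3 | babbbababaaaaaaabbabbabab
  22 |  22 | bbabab
  23 |   6 | bbababaaaaaaabbabbabab
  24 |  19 | bbabbabab
  25 |   2 | bbabbbababaaaaaaabbabbabab
  26 |   5 | bbbababaaaaaaabbabbabab
  27 |   1 | bbbabbbababaaaaaaabbabbabab

SA = [12, 13, 14, 15, 16, 17, 26, 10, 24, 8, 21, 18, 4, 0, 27, 11, 25, 9, 23, 7, 20, 3, 22, 6, 19, 2, 5, 1]
rank  pair      lcp
   1  s[12:],s[13:]  6  'aaaaaa'
   2  s[13:],s[14:]  5  'aaaaa'
   3  s[14:],s[15:]  4  'aaaa'
   4  s[15:],s[16:]  3  'aaa'
   5  s[16:],s[17:]  2  'aa'
   6  s[17:],s[26:]  1  'a'
   7  s[26:],s[10:]  2  'ab'
   8  s[10:],s[24:]  3  'aba'
   9  s[24:],s[8:]  4  'abab'
  10  s[8:],s[21:]  2  'ab'
  11  s[21:],s[18:]  5  'abbab'
  12  s[18:],s[4:]  3  'abb'
  13  s[4:],s[0:]  6  'abbbab'
  14  s[0:],s[27:]  0  ''
  15  s[27:],s[11:]  1  'b'
  16  s[11:],s[25:]  2  'ba'
  17  s[25:],s[9:]  3  'bab'
  18  s[9:],s[23:]  4  'baba'
  19  s[23:],s[7:]  5  'babab'
  20  s[7:],s[20:]  3  'bab'
  21  s[20:],s[3:]  4  'babb'
  22  s[3:],s[22:]  1  'b'
  23  s[22:],s[6:]  6  'bbabab'
  24  s[6:],s[19:]  4  'bbab'
  25  s[19:],s[2:]  5  'bbabb'
  26  s[2:],s[5:]  2  'bb'
  27  s[5:],s[1:]  5  'bbbab'

[0, 6, 5, 4, 3, 2, 1, 2, 3, 4, 2, 5, 3, 6, 0, 1, 2, 3, 4, 5, 3, 4, 1, 6, 4, 5, 2, 5]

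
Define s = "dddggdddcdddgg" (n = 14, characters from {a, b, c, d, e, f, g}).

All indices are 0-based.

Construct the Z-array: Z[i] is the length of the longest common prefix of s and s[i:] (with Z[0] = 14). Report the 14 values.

Z[0]=14
i=1: fresh scan; Z[1]=2 scan→box=[1,3)
i=2: min(r-i=1, Z[1]=2)=1; Z[2]=1
i=3: fresh scan; Z[3]=0
i=4: fresh scan; Z[4]=0
i=5: fresh scan; Z[5]=3 scan→box=[5,8)
i=6: min(r-i=2, Z[1]=2)=2; Z[6]=2
i=7: min(r-i=1, Z[2]=1)=1; Z[7]=1
i=8: fresh scan; Z[8]=0
i=9: fresh scan; Z[9]=5 scan→box=[9,14)
i=10: min(r-i=4, Z[1]=2)=2; Z[10]=2
i=11: min(r-i=3, Z[2]=1)=1; Z[11]=1
i=12: min(r-i=2, Z[3]=0)=0; Z[12]=0
i=13: min(r-i=1, Z[4]=0)=0; Z[13]=0

[14, 2, 1, 0, 0, 3, 2, 1, 0, 5, 2, 1, 0, 0]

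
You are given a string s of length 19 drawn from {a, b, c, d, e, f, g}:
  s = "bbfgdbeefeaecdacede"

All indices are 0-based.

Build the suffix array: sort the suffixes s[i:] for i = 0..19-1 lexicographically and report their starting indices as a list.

[14, 10, 0, 5, 1, 12, 15, 13, 4, 17, 18, 9, 11, 16, 6, 7, 8, 2, 3]

rank | idx | suffix
   0 |  14 | acede
   1 |  10 | aecdacede
   2 |   0 | bbfgdbeefeaecdacede
   3 |   5 | beefeaecdacede
   4 |   1 | bfgdbeefeaecdacede
   5 |  12 | cdacede
   6 |  15 | cede
   7 |  13 | dacede
   8 |   4 | dbeefeaecdacede
   9 |  17 | de
  10 |  18 | e
  11 |   9 | eaecdacede
  12 |  11 | ecdacede
  13 |  16 | ede
  14 |   6 | eefeaecdacede
  15 |   7 | efeaecdacede
  16 |   8 | feaecdacede
  17 |   2 | fgdbeefeaecdacede
  18 |   3 | gdbeefeaecdacede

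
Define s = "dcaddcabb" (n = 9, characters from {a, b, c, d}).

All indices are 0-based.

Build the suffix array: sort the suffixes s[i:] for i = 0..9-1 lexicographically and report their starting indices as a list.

[6, 2, 8, 7, 5, 1, 4, 0, 3]

rank→(start, suffix):
  0 → (6, 'abb')
  1 → (2, 'addcabb')
  2 → (8, 'b')
  3 → (7, 'bb')
  4 → (5, 'cabb')
  5 → (1, 'caddcabb')
  6 → (4, 'dcabb')
  7 → (0, 'dcaddcabb')
  8 → (3, 'ddcabb')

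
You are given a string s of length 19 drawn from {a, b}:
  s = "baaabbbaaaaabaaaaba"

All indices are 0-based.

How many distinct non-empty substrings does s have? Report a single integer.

sorted suffixes:
  #0 SA[0]=18  'a'
  #1 SA[1]=7  'aaaaabaaaaba'
  #2 SA[2]=13  'aaaaba'
  #3 SA[3]=8  'aaaabaaaaba'
  #4 SA[4]=14  'aaaba'
  #5 SA[5]=9  'aaabaaaaba'
  #6 SA[6]=1  'aaabbbaaaaabaaaaba'
  #7 SA[7]=15  'aaba'
  #8 SA[8]=10  'aabaaaaba'
  #9 SA[9]=2  'aabbbaaaaabaaaaba'
  #10 SA[10]=16  'aba'
  #11 SA[11]=11  'abaaaaba'
  #12 SA[12]=3  'abbbaaaaabaaaaba'
  #13 SA[13]=17  'ba'
  #14 SA[14]=6  'baaaaabaaaaba'
  #15 SA[15]=12  'baaaaba'
  #16 SA[16]=0  'baaabbbaaaaabaaaaba'
  #17 SA[17]=5  'bbaaaaabaaaaba'
  #18 SA[18]=4  'bbbaaaaabaaaaba'

SA = [18, 7, 13, 8, 14, 9, 1, 15, 10, 2, 16, 11, 3, 17, 6, 12, 0, 5, 4]
rank  pair      lcp
   1  s[18:],s[7:]  1  'a'
   2  s[7:],s[13:]  4  'aaaa'
   3  s[13:],s[8:]  6  'aaaaba'
   4  s[8:],s[14:]  3  'aaa'
   5  s[14:],s[9:]  5  'aaaba'
   6  s[9:],s[1:]  4  'aaab'
   7  s[1:],s[15:]  2  'aa'
   8  s[15:],s[10:]  4  'aaba'
   9  s[10:],s[2:]  3  'aab'
  10  s[2:],s[16:]  1  'a'
  11  s[16:],s[11:]  3  'aba'
  12  s[11:],s[3:]  2  'ab'
  13  s[3:],s[17:]  0  ''
  14  s[17:],s[6:]  2  'ba'
  15  s[6:],s[12:]  5  'baaaa'
  16  s[12:],s[0:]  4  'baaa'
  17  s[0:],s[5:]  1  'b'
  18  s[5:],s[4:]  2  'bb'

n(n+1)/2 = 19·20/2 = 190
Σ LCP = 0 + 1 + 4 + 6 + 3 + 5 + 4 + 2 + 4 + 3 + 1 + 3 + 2 + 0 + 2 + 5 + 4 + 1 + 2 = 52
distinct = 190 − 52 = 138

138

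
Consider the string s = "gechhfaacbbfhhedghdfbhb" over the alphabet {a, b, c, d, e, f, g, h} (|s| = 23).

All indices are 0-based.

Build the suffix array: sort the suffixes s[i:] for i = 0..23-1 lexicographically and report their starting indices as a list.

rank | idx | suffix
   0 |   6 | aacbbfhhedghdfbhb
   1 |   7 | acbbfhhedghdfbhb
   2 |  22 | b
   3 |   9 | bbfhhedghdfbhb
   4 |  10 | bfhhedghdfbhb
   5 |  20 | bhb
   6 |   8 | cbbfhhedghdfbhb
   7 |   2 | chhfaacbbfhhedghdfbhb
   8 |  18 | dfbhb
   9 |  15 | dghdfbhb
  10 |   1 | echhfaacbbfhhedghdfbhb
  11 |  14 | edghdfbhb
  12 |   5 | faacbbfhhedghdfbhb
  13 |  19 | fbhb
  14 |  11 | fhhedghdfbhb
  15 |   0 | gechhfaacbbfhhedghdfbhb
  16 |  16 | ghdfbhb
  17 |  21 | hb
  18 |  17 | hdfbhb
  19 |  13 | hedghdfbhb
  20 |   4 | hfaacbbfhhedghdfbhb
  21 |  12 | hhedghdfbhb
  22 |   3 | hhfaacbbfhhedghdfbhb

[6, 7, 22, 9, 10, 20, 8, 2, 18, 15, 1, 14, 5, 19, 11, 0, 16, 21, 17, 13, 4, 12, 3]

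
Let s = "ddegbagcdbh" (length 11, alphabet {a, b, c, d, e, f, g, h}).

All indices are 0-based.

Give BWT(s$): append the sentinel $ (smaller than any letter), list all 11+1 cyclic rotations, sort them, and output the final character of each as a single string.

rank  rotation      last
    0  $ddegbagcdbh  h
    1  agcdbh$ddegb  b
    2  bagcdbh$ddeg  g
    3  bh$ddegbagcd  d
    4  cdbh$ddegbag  g
    5  dbh$ddegbagc  c
    6  ddegbagcdbh$  $
    7  degbagcdbh$d  d
    8  egbagcdbh$dd  d
    9  gbagcdbh$dde  e
   10  gcdbh$ddegba  a
   11  h$ddegbagcdb  b

hbgdgc$ddeab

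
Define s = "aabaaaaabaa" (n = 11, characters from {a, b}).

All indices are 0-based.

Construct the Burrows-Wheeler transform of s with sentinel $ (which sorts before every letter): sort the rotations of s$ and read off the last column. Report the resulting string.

rank  rotation      last
    0  $aabaaaaabaa  a
    1  a$aabaaaaaba  a
    2  aa$aabaaaaab  b
    3  aaaaabaa$aab  b
    4  aaaabaa$aaba  a
    5  aaabaa$aabaa  a
    6  aabaa$aabaaa  a
    7  aabaaaaabaa$  $
    8  abaa$aabaaaa  a
    9  abaaaaabaa$a  a
   10  baa$aabaaaaa  a
   11  baaaaabaa$aa  a

aabbaaa$aaaa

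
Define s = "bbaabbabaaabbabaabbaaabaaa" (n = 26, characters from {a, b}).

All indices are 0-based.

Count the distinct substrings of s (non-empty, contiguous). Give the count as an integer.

261

rank | idx | suffix
   0 |  25 | a
   1 |  24 | aa
   2 |  23 | aaa
   3 |  19 | aaabaaa
   4 |   8 | aaabbabaabbaaabaaa
   5 |  20 | aabaaa
   6 |  15 | aabbaaabaaa
   7 |   2 | aabbabaaabbabaabbaaabaaa
   8 |   9 | aabbabaabbaaabaaa
   9 |  21 | abaaa
  10 |   6 | abaaabbabaabbaaabaaa
  11 |  13 | abaabbaaabaaa
  12 |  16 | abbaaabaaa
  13 |   3 | abbabaaabbabaabbaaabaaa
  14 |  10 | abbabaabbaaabaaa
  15 |  22 | baaa
  16 |  18 | baaabaaa
  17 |   7 | baaabbabaabbaaabaaa
  18 |  14 | baabbaaabaaa
  19 |   1 | baabbabaaabbabaabbaaabaaa
  20 |   5 | babaaabbabaabbaaabaaa
  21 |  12 | babaabbaaabaaa
  22 |  17 | bbaaabaaa
  23 |   0 | bbaabbabaaabbabaabbaaabaaa
  24 |   4 | bbabaaabbabaabbaaabaaa
  25 |  11 | bbabaabbaaabaaa

SA = [25, 24, 23, 19, 8, 20, 15, 2, 9, 21, 6, 13, 16, 3, 10, 22, 18, 7, 14, 1, 5, 12, 17, 0, 4, 11]
[i] adj suffixes → lcp
  [1] 25/24 → 1 ('a')
  [2] 24/23 → 2 ('aa')
  [3] 23/19 → 3 ('aaa')
  [4] 19/8 → 4 ('aaab')
  [5] 8/20 → 2 ('aa')
  [6] 20/15 → 3 ('aab')
  [7] 15/2 → 5 ('aabba')
  [8] 2/9 → 8 ('aabbabaa')
  [9] 9/21 → 1 ('a')
  [10] 21/6 → 5 ('abaaa')
  [11] 6/13 → 4 ('abaa')
  [12] 13/16 → 2 ('ab')
  [13] 16/3 → 4 ('abba')
  [14] 3/10 → 7 ('abbabaa')
  [15] 10/22 → 0 ('')
  [16] 22/18 → 4 ('baaa')
  [17] 18/7 → 5 ('baaab')
  [18] 7/14 → 3 ('baa')
  [19] 14/1 → 6 ('baabba')
  [20] 1/5 → 2 ('ba')
  [21] 5/12 → 5 ('babaa')
  [22] 12/17 → 1 ('b')
  [23] 17/0 → 4 ('bbaa')
  [24] 0/4 → 3 ('bba')
  [25] 4/11 → 6 ('bbabaa')

n(n+1)/2 = 26·27/2 = 351
Σ LCP = 0 + 1 + 2 + 3 + 4 + 2 + 3 + 5 + 8 + 1 + 5 + 4 + 2 + 4 + 7 + 0 + 4 + 5 + 3 + 6 + 2 + 5 + 1 + 4 + 3 + 6 = 90
distinct = 351 − 90 = 261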